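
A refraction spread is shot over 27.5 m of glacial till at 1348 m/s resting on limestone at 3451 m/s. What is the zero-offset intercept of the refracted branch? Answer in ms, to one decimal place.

37.6 ms

tᵢ = 2h·√(V₂²−V₁²)/(V₁V₂).
√(V₂²−V₁²) = √(3451²−1348²) = 3176.8 m/s.
tᵢ = 2·27.5·3176.8/(1348·3451) = 0.03756 s.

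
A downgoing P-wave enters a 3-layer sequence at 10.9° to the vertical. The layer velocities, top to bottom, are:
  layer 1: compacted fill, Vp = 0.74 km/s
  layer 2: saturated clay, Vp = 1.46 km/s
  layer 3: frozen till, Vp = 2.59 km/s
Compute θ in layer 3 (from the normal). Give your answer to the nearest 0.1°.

Snell's law across each interface conserves sin θ / V, so sin θ_3 = V_3·sin θ₁/V₁.
sin θ_3 = 2.59 × sin 10.9° / 0.74 = 0.6618.
θ_3 = 41.44° from the vertical.

41.4°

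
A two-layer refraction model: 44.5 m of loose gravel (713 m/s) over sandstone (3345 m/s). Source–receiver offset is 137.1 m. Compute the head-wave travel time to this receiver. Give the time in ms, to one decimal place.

162.9 ms

t = x/V₂ + 2h·√(V₂²−V₁²)/(V₁V₂).
√(V₂²−V₁²) = √(3345²−713²) = 3268.1 m/s; delay term = 2·44.5·3268.1/(713·3345) = 0.12196 s.
t = 137.1/3345 + 0.12196 = 0.16294 s.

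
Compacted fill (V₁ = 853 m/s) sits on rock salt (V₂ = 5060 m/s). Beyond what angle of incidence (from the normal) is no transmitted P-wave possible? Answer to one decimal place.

9.7°

Critical incidence: sin θ_c = V₁/V₂ = 853/5060 = 0.1686.
θ_c = arcsin 0.1686 = 9.71°.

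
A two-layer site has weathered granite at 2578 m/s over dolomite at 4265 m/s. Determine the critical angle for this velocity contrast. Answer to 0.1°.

At critical incidence the refracted ray runs along the interface (θ₂ = 90°), so sin θ_c = V₁/V₂.
θ_c = arcsin(2578/4265) = arcsin 0.6045 = 37.19°.

37.2°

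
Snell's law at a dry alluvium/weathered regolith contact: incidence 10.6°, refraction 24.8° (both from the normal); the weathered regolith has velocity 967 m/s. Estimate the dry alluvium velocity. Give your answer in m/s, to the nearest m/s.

424 m/s

sin 10.6° = 0.1840; sin 24.8° = 0.4195.
V₁ = V₂·(sin θ₁/sin θ₂) = 967·(0.1840/0.4195) = 424.08 m/s.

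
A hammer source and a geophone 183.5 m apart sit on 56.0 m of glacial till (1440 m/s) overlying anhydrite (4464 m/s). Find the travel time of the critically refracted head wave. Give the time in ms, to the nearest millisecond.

θ_c = arcsin(V₁/V₂) = arcsin(1440/4464) = 18.82°, cos θ_c = 0.9465.
Intercept time tᵢ = 2h cos θ_c / V₁ = 2·56.0·0.9465/1440 = 0.07362 s.
t = x/V₂ + tᵢ = 183.5/4464 + 0.07362 = 0.11473 s.

115 ms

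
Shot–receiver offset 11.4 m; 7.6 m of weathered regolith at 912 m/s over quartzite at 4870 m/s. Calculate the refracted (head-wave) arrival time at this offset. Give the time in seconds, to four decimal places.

0.0187 s

θ_c = arcsin(V₁/V₂) = arcsin(912/4870) = 10.79°, cos θ_c = 0.9823.
Intercept time tᵢ = 2h cos θ_c / V₁ = 2·7.6·0.9823/912 = 0.01637 s.
t = x/V₂ + tᵢ = 11.4/4870 + 0.01637 = 0.01871 s.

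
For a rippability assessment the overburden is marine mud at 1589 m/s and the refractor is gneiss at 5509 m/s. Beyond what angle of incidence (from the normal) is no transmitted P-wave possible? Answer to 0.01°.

At critical incidence the refracted ray runs along the interface (θ₂ = 90°), so sin θ_c = V₁/V₂.
θ_c = arcsin(1589/5509) = arcsin 0.2884 = 16.76°.

16.76°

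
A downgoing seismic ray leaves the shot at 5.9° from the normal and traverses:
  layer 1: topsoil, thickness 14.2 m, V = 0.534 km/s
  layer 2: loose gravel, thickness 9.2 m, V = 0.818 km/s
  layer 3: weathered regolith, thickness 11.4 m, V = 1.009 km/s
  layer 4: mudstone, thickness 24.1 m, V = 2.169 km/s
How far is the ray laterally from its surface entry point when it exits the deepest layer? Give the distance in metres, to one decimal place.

Apply Snell's law at each interface; in layer i the horizontal offset is hᵢ·tan θᵢ.
Layer 1: θ = 5.90°; offset = 14.2·tan 5.90° = 1.467 m.
Layer 2: sin θ = 0.818·sin 5.9°/0.534 = 0.1575, θ = 9.06°; offset = 9.2·tan 9.06° = 1.467 m.
Layer 3: sin θ = 1.009·sin 5.9°/0.534 = 0.1942, θ = 11.20°; offset = 11.4·tan 11.20° = 2.257 m.
Layer 4: sin θ = 2.169·sin 5.9°/0.534 = 0.4175, θ = 24.68°; offset = 24.1·tan 24.68° = 11.074 m.
Summing the layer offsets gives 16.265 m.

16.3 m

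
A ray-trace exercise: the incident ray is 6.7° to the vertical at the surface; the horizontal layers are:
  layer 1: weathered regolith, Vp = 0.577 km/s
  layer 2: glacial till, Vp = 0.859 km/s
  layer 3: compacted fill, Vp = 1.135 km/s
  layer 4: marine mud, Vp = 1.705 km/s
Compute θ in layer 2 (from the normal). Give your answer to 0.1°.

Ray parameter p = sin 6.7° / 0.577 = 2.0220e-01 s/km.
sin θ_2 = p·V_2 = 2.0220e-01 × 0.859 = 0.1737.
θ_2 = 10.00° from the vertical.

10.0°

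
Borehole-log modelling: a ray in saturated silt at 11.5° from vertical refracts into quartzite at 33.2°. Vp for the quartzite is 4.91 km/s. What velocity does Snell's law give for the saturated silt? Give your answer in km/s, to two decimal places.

1.79 km/s

sin 11.5° = 0.1994; sin 33.2° = 0.5476.
V₁ = V₂·(sin θ₁/sin θ₂) = 4.91·(0.1994/0.5476) = 1.79 km/s.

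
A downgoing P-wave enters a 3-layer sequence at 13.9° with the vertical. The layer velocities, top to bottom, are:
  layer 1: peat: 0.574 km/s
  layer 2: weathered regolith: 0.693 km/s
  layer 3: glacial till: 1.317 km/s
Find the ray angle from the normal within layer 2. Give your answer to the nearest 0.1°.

Ray parameter p = sin 13.9° / 0.574 = 4.1852e-01 s/km.
sin θ_2 = p·V_2 = 4.1852e-01 × 0.693 = 0.2900.
θ_2 = arcsin 0.2900 = 16.86°.

16.9°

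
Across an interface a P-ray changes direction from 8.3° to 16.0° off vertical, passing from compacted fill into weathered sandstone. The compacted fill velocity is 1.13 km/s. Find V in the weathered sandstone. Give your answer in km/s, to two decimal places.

Snell's law: sin 8.3°/V₁ = sin 16.0°/V₂.
V₂ = V₁·sin 16.0°/sin 8.3° = 1.13 × 1.9094 = 2.16 km/s.

2.16 km/s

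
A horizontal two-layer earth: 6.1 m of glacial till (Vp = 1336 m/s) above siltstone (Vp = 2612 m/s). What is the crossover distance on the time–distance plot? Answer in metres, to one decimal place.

θ_c = arcsin(1336/2612) = 30.76°, so cos θ_c = 0.8593 and tᵢ = 2h cos θ_c/V₁ = 0.0078 s.
At crossover x/V₁ = x/V₂ + tᵢ ⇒ x = tᵢ/(1/V₁ − 1/V₂) = 0.00785/(7.4850e-04 − 3.8285e-04) = 21.46 m.

21.5 m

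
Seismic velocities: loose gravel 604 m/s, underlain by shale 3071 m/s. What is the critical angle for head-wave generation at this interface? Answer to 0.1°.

At critical incidence the refracted ray runs along the interface (θ₂ = 90°), so sin θ_c = V₁/V₂.
θ_c = arcsin(604/3071) = arcsin 0.1967 = 11.34°.

11.3°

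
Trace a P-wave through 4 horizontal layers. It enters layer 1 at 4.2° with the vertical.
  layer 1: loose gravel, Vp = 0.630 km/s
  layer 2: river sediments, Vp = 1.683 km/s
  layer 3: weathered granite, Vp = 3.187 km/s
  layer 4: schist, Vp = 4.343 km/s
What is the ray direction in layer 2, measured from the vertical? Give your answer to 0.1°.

11.3°

Ray parameter p = sin 4.2° / 0.630 = 1.1625e-01 s/km.
sin θ_2 = p·V_2 = 1.1625e-01 × 1.683 = 0.1957.
θ_2 = 11.28° from the vertical.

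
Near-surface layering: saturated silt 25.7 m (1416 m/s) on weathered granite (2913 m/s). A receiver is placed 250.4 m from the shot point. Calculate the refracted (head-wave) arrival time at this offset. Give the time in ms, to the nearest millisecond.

118 ms

θ_c = arcsin(V₁/V₂) = arcsin(1416/2913) = 29.08°, cos θ_c = 0.8739.
Intercept time tᵢ = 2h cos θ_c / V₁ = 2·25.7·0.8739/1416 = 0.03172 s.
t = x/V₂ + tᵢ = 250.4/2913 + 0.03172 = 0.11768 s.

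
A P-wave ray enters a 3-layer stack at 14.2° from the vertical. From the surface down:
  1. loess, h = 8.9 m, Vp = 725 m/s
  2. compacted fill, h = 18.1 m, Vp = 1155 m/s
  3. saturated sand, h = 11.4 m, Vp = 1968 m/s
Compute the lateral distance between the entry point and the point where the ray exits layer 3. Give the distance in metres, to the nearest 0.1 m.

20.1 m

p = sin θ₁/V₁ = sin 14.2°/725 = 3.3836e-04 s/m is conserved through the stack.
Layer 1: θ = 14.20°; offset = 8.9·tan 14.20° = 2.252 m.
Layer 2: sin θ = p·1155 = 0.3908 → θ = 23.00°; offset = 18.1·tan 23.00° = 7.685 m.
Layer 3: sin θ = p·1968 = 0.6659 → θ = 41.75°; offset = 11.4·tan 41.75° = 10.175 m.
Σ offsets = 20.112 m.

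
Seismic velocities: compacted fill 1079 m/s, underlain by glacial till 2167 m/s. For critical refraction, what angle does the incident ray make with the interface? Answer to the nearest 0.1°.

At critical incidence the refracted ray runs along the interface (θ₂ = 90°), so sin θ_c = V₁/V₂.
θ_c = arcsin(1079/2167) = arcsin 0.4979 = 29.86°.
Measured from the interface: 90° − 29.86° = 60.14°.

60.1°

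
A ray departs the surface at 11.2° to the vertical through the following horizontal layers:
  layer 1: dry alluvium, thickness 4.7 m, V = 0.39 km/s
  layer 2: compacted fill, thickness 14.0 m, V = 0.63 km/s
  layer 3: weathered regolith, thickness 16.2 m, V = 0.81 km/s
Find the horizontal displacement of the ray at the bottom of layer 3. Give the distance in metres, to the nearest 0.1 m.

12.7 m

Ray parameter p = sin 11.2° / 0.39 km/s = 4.9804e-01 s/km.
Layer 1: θ = 11.20°; offset = 4.7·tan 11.20° = 0.931 m.
Layer 2: sin θ = p·0.63 = 0.3138 → θ = 18.29°; offset = 14.0·tan 18.29° = 4.626 m.
Layer 3: sin θ = p·0.81 = 0.4034 → θ = 23.79°; offset = 16.2·tan 23.79° = 7.142 m.
Σ offsets = 12.699 m.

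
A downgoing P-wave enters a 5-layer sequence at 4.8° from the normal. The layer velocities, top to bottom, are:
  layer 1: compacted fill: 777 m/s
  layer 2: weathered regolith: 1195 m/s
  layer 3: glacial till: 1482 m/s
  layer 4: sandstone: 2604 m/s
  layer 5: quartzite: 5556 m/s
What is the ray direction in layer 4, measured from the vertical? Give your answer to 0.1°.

16.3°

Ray parameter p = sin 4.8° / 777 = 1.0769e-04 s/m.
sin θ_4 = p·V_4 = 1.0769e-04 × 2604 = 0.2804.
θ_4 = arcsin 0.2804 = 16.29°.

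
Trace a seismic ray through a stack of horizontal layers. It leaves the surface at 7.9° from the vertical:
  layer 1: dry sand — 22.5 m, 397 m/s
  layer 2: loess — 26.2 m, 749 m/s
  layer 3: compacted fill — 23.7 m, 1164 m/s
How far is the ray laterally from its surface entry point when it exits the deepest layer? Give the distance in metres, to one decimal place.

Apply Snell's law at each interface; in layer i the horizontal offset is hᵢ·tan θᵢ.
Layer 1: θ = 7.90°; offset = 22.5·tan 7.90° = 3.122 m.
Layer 2: sin θ = 749·sin 7.9°/397 = 0.2593, θ = 15.03°; offset = 26.2·tan 15.03° = 7.035 m.
Layer 3: sin θ = 1164·sin 7.9°/397 = 0.4030, θ = 23.76°; offset = 23.7·tan 23.76° = 10.436 m.
Total horizontal offset = 20.592 m.

20.6 m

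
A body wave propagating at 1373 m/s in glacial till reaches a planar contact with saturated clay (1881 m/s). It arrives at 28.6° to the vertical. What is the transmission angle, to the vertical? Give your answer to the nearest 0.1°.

41.0°

Snell's law: sin θ₂ = (V₂/V₁)·sin θ₁ = (1881/1373)·sin 28.6° = 0.6558.
θ₂ = sin⁻¹(0.6558) = 40.98° (from vertical).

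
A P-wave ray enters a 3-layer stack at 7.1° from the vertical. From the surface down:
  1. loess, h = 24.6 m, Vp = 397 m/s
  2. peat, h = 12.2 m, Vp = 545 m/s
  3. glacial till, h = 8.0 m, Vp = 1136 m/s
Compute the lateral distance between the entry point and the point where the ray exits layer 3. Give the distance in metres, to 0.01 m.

p = sin θ₁/V₁ = sin 7.1°/397 = 3.1134e-04 s/m is conserved through the stack.
Layer 1: θ = 7.10°; offset = 24.6·tan 7.10° = 3.0641 m.
Layer 2: sin θ = p·545 = 0.1697 → θ = 9.77°; offset = 12.2·tan 9.77° = 2.1006 m.
Layer 3: sin θ = p·1136 = 0.3537 → θ = 20.71°; offset = 8.0·tan 20.71° = 3.0250 m.
Total horizontal offset = 8.1896 m.

8.19 m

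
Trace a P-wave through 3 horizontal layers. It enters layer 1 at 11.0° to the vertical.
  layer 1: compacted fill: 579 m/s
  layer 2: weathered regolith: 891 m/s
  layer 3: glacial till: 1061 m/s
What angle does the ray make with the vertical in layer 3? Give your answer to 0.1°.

20.5°

Snell's law across each interface conserves sin θ / V, so sin θ_3 = V_3·sin θ₁/V₁.
sin θ_3 = 1061 × sin 11.0° / 579 = 0.3497.
θ_3 = 20.47° from the vertical.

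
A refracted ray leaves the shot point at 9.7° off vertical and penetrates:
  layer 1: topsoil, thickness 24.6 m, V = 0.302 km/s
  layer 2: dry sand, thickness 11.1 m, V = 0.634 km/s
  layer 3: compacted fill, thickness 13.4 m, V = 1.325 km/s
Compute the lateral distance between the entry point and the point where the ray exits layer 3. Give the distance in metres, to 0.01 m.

Apply Snell's law at each interface; in layer i the horizontal offset is hᵢ·tan θᵢ.
Layer 1: θ = 9.70°; offset = 24.6·tan 9.70° = 4.2050 m.
Layer 2: sin θ = 0.634·sin 9.7°/0.302 = 0.3537, θ = 20.71°; offset = 11.1·tan 20.71° = 4.1976 m.
Layer 3: sin θ = 1.325·sin 9.7°/0.302 = 0.7392, θ = 47.67°; offset = 13.4·tan 47.67° = 14.7089 m.
Total horizontal offset = 23.1115 m.

23.11 m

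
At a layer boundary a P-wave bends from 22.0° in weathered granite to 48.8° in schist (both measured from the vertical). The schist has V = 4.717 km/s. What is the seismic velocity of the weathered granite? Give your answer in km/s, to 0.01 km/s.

2.35 km/s

Snell's law: sin 22.0°/V₁ = sin 48.8°/V₂.
V₁ = V₂·sin 22.0°/sin 48.8° = 4.717 × 0.4979 = 2.35 km/s.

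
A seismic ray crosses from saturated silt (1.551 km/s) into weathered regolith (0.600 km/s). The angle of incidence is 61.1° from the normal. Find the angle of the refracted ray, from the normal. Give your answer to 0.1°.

sin θ₁/V₁ = sin θ₂/V₂ ⇒ sin θ₂ = 0.600·sin 61.1°/1.551 = 0.600·0.8755/1.551 = 0.3387.
θ₂ = arcsin 0.3387 = 19.80° from the normal.

19.8°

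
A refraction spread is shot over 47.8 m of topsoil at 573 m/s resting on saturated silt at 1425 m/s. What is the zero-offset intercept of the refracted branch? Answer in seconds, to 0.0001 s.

tᵢ = 2h·√(V₂²−V₁²)/(V₁V₂).
√(V₂²−V₁²) = √(1425²−573²) = 1304.7 m/s.
tᵢ = 2·47.8·1304.7/(573·1425) = 0.15276 s.

0.1528 s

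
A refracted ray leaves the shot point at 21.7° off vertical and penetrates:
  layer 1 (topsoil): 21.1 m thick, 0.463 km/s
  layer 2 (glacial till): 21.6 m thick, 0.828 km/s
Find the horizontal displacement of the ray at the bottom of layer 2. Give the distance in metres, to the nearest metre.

Ray parameter p = sin 21.7° / 0.463 km/s = 7.9859e-01 s/km.
Layer 1: θ = 21.70°; offset = 21.1·tan 21.70° = 8.397 m.
Layer 2: sin θ = p·0.828 = 0.6612 → θ = 41.39°; offset = 21.6·tan 41.39° = 19.039 m.
Σ offsets = 27.436 m.

27 m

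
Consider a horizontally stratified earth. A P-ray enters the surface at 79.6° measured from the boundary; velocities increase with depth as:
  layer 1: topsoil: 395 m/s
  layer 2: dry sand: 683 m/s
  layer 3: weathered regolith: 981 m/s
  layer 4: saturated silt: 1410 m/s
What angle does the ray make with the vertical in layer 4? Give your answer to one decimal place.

From the normal: θ₁ = 90° − 79.6° = 10.4°.
Snell's law across each interface conserves sin θ / V, so sin θ_4 = V_4·sin θ₁/V₁.
sin θ_4 = 1410 × sin 10.4° / 395 = 0.6444.
θ_4 = 40.12° from the vertical.

40.1°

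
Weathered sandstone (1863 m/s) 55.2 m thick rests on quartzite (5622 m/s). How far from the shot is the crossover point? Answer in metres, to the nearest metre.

x_cross = 2h·√((V₂+V₁)/(V₂−V₁)).
(V₂+V₁)/(V₂−V₁) = (5622+1863)/(5622−1863) = 1.9912; √ = 1.4111.
x_cross = 2·55.2·1.4111 = 155.79 m.

156 m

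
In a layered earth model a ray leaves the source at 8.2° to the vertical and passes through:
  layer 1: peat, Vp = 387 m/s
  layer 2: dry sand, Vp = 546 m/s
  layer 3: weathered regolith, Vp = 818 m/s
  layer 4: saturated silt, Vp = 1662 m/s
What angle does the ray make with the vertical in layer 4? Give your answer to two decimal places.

37.77°

Ray parameter p = sin 8.2° / 387 = 3.6855e-04 s/m.
sin θ_4 = p·V_4 = 3.6855e-04 × 1662 = 0.6125.
θ_4 = arcsin 0.6125 = 37.77°.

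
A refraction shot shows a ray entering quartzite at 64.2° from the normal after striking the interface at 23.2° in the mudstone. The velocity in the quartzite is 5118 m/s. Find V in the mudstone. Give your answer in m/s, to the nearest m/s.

2239 m/s

sin 23.2° = 0.3939; sin 64.2° = 0.9003.
V₁ = V₂·(sin θ₁/sin θ₂) = 5118·(0.3939/0.9003) = 2239.42 m/s.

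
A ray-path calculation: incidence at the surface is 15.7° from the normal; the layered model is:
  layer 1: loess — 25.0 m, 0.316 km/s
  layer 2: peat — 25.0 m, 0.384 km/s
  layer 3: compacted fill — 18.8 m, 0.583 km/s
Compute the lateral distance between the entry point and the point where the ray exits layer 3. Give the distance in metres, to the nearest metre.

Apply Snell's law at each interface; in layer i the horizontal offset is hᵢ·tan θᵢ.
Layer 1: θ = 15.70°; offset = 25.0·tan 15.70° = 7.027 m.
Layer 2: sin θ = 0.384·sin 15.7°/0.316 = 0.3288, θ = 19.20°; offset = 25.0·tan 19.20° = 8.705 m.
Layer 3: sin θ = 0.583·sin 15.7°/0.316 = 0.4992, θ = 29.95°; offset = 18.8·tan 29.95° = 10.832 m.
Σ offsets = 26.564 m.

27 m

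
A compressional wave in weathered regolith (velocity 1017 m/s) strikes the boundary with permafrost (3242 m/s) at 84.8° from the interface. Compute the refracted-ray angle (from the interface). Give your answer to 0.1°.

Convert to the normal: θ₁ = 90° − 84.8° = 5.2°.
sin θ₁/V₁ = sin θ₂/V₂ ⇒ sin θ₂ = 3242·sin 5.2°/1017 = 3242·0.0906/1017 = 0.2889.
θ₂ = arcsin 0.2889 = 16.79° from the normal.
From the interface: 90° − 16.79° = 73.21°.

73.2°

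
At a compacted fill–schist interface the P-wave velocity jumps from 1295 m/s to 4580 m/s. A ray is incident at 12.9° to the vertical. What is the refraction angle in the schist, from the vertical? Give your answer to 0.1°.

52.1°

sin θ₁/V₁ = sin θ₂/V₂ ⇒ sin θ₂ = 4580·sin 12.9°/1295 = 4580·0.2233/1295 = 0.7896.
θ₂ = sin⁻¹(0.7896) = 52.14° (from vertical).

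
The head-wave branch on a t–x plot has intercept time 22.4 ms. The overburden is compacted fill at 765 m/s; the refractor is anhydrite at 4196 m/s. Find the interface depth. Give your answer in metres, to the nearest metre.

θ_c = arcsin(765/4196) = 10.50°; cos θ_c = 0.9832.
tᵢ = 2h cos θ_c/V₁ ⇒ h = tᵢ·V₁/(2 cos θ_c) = 0.0224·765/(2·0.9832) = 8.71 m.

9 m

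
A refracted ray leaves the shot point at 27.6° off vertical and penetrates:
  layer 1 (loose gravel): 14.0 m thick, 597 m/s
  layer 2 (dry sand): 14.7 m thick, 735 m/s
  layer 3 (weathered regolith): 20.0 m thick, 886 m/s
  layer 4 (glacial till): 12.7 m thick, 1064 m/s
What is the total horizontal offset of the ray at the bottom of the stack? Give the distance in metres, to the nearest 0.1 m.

Ray parameter p = sin 27.6° / 597 m/s = 7.7604e-04 s/m.
Layer 1: θ = 27.60°; offset = 14.0·tan 27.60° = 7.319 m.
Layer 2: sin θ = p·735 = 0.5704 → θ = 34.78°; offset = 14.7·tan 34.78° = 10.208 m.
Layer 3: sin θ = p·886 = 0.6876 → θ = 43.44°; offset = 20.0·tan 43.44° = 18.938 m.
Layer 4: sin θ = p·1064 = 0.8257 → θ = 55.66°; offset = 12.7·tan 55.66° = 18.590 m.
Σ offsets = 55.055 m.

55.1 m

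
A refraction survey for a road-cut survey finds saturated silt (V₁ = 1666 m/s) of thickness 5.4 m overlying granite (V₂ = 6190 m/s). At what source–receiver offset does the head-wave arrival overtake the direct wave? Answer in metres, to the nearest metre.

14 m

θ_c = arcsin(1666/6190) = 15.61°, so cos θ_c = 0.9631 and tᵢ = 2h cos θ_c/V₁ = 0.0062 s.
At crossover x/V₁ = x/V₂ + tᵢ ⇒ x = tᵢ/(1/V₁ − 1/V₂) = 0.00624/(6.0024e-04 − 1.6155e-04) = 14.23 m.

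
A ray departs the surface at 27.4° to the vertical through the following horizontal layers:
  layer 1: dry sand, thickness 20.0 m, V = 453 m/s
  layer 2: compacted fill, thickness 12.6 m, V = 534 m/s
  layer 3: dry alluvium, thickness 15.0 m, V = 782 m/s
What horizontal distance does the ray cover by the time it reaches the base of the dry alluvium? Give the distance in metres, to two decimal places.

38.12 m

p = sin θ₁/V₁ = sin 27.4°/453 = 1.0159e-03 s/m is conserved through the stack.
Layer 1: θ = 27.40°; offset = 20.0·tan 27.40° = 10.3670 m.
Layer 2: sin θ = p·534 = 0.5425 → θ = 32.85°; offset = 12.6·tan 32.85° = 8.1367 m.
Layer 3: sin θ = p·782 = 0.7944 → θ = 52.60°; offset = 15.0·tan 52.60° = 19.6201 m.
Total horizontal offset = 38.1238 m.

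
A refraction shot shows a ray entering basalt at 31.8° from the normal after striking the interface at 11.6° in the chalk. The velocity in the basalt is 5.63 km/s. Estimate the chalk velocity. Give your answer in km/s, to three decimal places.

Snell's law: sin 11.6°/V₁ = sin 31.8°/V₂.
V₁ = V₂·sin 11.6°/sin 31.8° = 5.63 × 0.3816 = 2.148 km/s.

2.148 km/s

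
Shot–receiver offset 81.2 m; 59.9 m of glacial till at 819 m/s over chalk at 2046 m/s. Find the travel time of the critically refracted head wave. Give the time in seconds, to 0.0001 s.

0.1737 s

θ_c = arcsin(V₁/V₂) = arcsin(819/2046) = 23.60°, cos θ_c = 0.9164.
Intercept time tᵢ = 2h cos θ_c / V₁ = 2·59.9·0.9164/819 = 0.13405 s.
t = x/V₂ + tᵢ = 81.2/2046 + 0.13405 = 0.17373 s.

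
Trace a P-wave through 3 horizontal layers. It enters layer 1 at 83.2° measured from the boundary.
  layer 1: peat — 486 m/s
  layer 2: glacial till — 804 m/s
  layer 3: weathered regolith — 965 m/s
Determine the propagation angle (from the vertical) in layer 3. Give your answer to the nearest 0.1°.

From the normal: θ₁ = 90° − 83.2° = 6.8°.
Snell's law across each interface conserves sin θ / V, so sin θ_3 = V_3·sin θ₁/V₁.
sin θ_3 = 965 × sin 6.8° / 486 = 0.2351.
θ_3 = 13.60° from the vertical.

13.6°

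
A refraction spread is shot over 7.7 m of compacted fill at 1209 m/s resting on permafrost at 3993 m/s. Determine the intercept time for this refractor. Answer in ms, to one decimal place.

θ_c = arcsin(V₁/V₂) = arcsin(1209/3993) = 17.62°; cos θ_c = 0.9531.
tᵢ = 2h·cos θ_c / V₁ = 2·7.7·0.9531 / 1209 = 0.01214 s.

12.1 ms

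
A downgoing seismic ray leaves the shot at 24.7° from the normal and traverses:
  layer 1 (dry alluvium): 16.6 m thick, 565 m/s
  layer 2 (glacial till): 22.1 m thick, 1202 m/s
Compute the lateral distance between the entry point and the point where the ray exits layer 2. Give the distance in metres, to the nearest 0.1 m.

50.5 m

Apply Snell's law at each interface; in layer i the horizontal offset is hᵢ·tan θᵢ.
Layer 1: θ = 24.70°; offset = 16.6·tan 24.70° = 7.635 m.
Layer 2: sin θ = 1202·sin 24.7°/565 = 0.8890, θ = 62.75°; offset = 22.1·tan 62.75° = 42.902 m.
Total horizontal offset = 50.537 m.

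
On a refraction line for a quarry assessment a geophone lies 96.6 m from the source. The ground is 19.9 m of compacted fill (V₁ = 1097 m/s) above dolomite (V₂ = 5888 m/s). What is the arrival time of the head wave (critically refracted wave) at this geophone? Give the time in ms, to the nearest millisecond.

t = x/V₂ + 2h·√(V₂²−V₁²)/(V₁V₂).
√(V₂²−V₁²) = √(5888²−1097²) = 5784.9 m/s; delay term = 2·19.9·5784.9/(1097·5888) = 0.03565 s.
t = 96.6/5888 + 0.03565 = 0.05205 s.

52 ms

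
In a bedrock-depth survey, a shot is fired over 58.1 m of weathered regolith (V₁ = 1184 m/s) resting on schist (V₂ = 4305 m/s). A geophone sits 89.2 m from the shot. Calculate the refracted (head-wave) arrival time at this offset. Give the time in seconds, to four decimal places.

θ_c = arcsin(V₁/V₂) = arcsin(1184/4305) = 15.96°, cos θ_c = 0.9614.
Intercept time tᵢ = 2h cos θ_c / V₁ = 2·58.1·0.9614/1184 = 0.09436 s.
t = x/V₂ + tᵢ = 89.2/4305 + 0.09436 = 0.11508 s.

0.1151 s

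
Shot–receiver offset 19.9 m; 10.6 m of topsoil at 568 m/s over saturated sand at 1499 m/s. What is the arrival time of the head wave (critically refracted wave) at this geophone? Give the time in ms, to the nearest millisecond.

48 ms

t = x/V₂ + 2h·√(V₂²−V₁²)/(V₁V₂).
√(V₂²−V₁²) = √(1499²−568²) = 1387.2 m/s; delay term = 2·10.6·1387.2/(568·1499) = 0.03454 s.
t = 19.9/1499 + 0.03454 = 0.04782 s.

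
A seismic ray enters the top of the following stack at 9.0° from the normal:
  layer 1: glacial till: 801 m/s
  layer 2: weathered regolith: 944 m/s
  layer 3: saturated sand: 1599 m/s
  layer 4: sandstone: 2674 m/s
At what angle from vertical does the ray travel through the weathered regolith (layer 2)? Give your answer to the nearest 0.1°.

Snell's law across each interface conserves sin θ / V, so sin θ_2 = V_2·sin θ₁/V₁.
sin θ_2 = 944 × sin 9.0° / 801 = 0.1844.
θ_2 = arcsin 0.1844 = 10.62°.

10.6°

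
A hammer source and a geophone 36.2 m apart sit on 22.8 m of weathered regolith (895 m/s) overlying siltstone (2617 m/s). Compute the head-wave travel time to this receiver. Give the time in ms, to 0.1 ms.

θ_c = arcsin(V₁/V₂) = arcsin(895/2617) = 20.00°, cos θ_c = 0.9397.
Intercept time tᵢ = 2h cos θ_c / V₁ = 2·22.8·0.9397/895 = 0.04788 s.
t = x/V₂ + tᵢ = 36.2/2617 + 0.04788 = 0.06171 s.

61.7 ms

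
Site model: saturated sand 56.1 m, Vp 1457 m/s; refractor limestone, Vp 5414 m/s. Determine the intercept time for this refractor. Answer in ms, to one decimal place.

θ_c = arcsin(V₁/V₂) = arcsin(1457/5414) = 15.61°; cos θ_c = 0.9631.
tᵢ = 2h·cos θ_c / V₁ = 2·56.1·0.9631 / 1457 = 0.07417 s.

74.2 ms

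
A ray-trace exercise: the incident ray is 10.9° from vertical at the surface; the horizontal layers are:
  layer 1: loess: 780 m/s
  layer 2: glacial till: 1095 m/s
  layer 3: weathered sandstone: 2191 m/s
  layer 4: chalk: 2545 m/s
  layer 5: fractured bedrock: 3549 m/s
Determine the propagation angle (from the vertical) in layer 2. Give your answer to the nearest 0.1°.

Ray parameter p = sin 10.9° / 780 = 2.4243e-04 s/m.
sin θ_2 = p·V_2 = 2.4243e-04 × 1095 = 0.2655.
θ_2 = 15.39° from the vertical.

15.4°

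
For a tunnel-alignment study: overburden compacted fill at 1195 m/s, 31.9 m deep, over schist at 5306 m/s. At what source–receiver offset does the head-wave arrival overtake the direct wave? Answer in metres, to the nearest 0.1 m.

x_cross = 2h·√((V₂+V₁)/(V₂−V₁)).
(V₂+V₁)/(V₂−V₁) = (5306+1195)/(5306−1195) = 1.5814; √ = 1.2575.
x_cross = 2·31.9·1.2575 = 80.23 m.

80.2 m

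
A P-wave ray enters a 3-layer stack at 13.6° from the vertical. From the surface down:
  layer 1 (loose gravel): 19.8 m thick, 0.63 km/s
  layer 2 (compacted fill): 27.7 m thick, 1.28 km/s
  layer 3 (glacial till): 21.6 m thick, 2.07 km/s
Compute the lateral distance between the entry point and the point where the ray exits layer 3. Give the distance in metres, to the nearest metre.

46 m

p = sin θ₁/V₁ = sin 13.6°/0.63 = 3.7324e-01 s/km is conserved through the stack.
Layer 1: θ = 13.60°; offset = 19.8·tan 13.60° = 4.790 m.
Layer 2: sin θ = p·1.28 = 0.4777 → θ = 28.54°; offset = 27.7·tan 28.54° = 15.064 m.
Layer 3: sin θ = p·2.07 = 0.7726 → θ = 50.59°; offset = 21.6·tan 50.59° = 26.286 m.
Total horizontal offset = 46.140 m.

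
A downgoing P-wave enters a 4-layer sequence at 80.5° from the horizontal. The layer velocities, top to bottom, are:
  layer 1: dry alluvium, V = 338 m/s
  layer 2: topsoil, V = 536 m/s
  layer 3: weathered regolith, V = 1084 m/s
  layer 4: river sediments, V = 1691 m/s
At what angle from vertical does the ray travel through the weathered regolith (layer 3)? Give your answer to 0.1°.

32.0°

From the normal: θ₁ = 90° − 80.5° = 9.5°.
Ray parameter p = sin 9.5° / 338 = 4.8831e-04 s/m.
sin θ_3 = p·V_3 = 4.8831e-04 × 1084 = 0.5293.
θ_3 = 31.96° from the vertical.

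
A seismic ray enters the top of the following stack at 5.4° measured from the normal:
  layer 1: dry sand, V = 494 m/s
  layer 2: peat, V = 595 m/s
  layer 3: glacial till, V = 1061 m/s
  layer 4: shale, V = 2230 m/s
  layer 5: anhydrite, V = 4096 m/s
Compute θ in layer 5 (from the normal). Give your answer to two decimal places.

Snell's law across each interface conserves sin θ / V, so sin θ_5 = V_5·sin θ₁/V₁.
sin θ_5 = 4096 × sin 5.4° / 494 = 0.7803.
θ_5 = arcsin 0.7803 = 51.29°.

51.29°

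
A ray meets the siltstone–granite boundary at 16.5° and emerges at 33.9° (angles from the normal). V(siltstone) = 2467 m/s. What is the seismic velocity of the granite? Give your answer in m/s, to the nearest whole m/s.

sin 16.5° = 0.2840; sin 33.9° = 0.5577.
V₂ = V₁·(sin θ₂/sin θ₁) = 2467·(0.5577/0.2840) = 4844.66 m/s.

4845 m/s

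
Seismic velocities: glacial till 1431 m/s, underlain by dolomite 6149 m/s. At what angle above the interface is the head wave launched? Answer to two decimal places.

76.54°

At critical incidence the refracted ray runs along the interface (θ₂ = 90°), so sin θ_c = V₁/V₂.
θ_c = arcsin(1431/6149) = arcsin 0.2327 = 13.46°.
Measured from the interface: 90° − 13.46° = 76.54°.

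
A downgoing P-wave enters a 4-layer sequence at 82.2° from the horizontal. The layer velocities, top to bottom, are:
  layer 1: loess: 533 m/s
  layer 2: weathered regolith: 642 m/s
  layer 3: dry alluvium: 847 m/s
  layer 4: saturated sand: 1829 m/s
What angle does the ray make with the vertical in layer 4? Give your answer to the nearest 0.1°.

27.8°

From the normal: θ₁ = 90° − 82.2° = 7.8°.
Ray parameter p = sin 7.8° / 533 = 2.5463e-04 s/m.
sin θ_4 = p·V_4 = 2.5463e-04 × 1829 = 0.4657.
θ_4 = 27.76° from the vertical.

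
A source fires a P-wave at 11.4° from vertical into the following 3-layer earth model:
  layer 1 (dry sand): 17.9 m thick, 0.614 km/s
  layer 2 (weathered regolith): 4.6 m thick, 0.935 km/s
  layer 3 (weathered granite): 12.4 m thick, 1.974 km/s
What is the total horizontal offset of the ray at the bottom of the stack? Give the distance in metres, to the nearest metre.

15 m

Apply Snell's law at each interface; in layer i the horizontal offset is hᵢ·tan θᵢ.
Layer 1: θ = 11.40°; offset = 17.9·tan 11.40° = 3.609 m.
Layer 2: sin θ = 0.935·sin 11.4°/0.614 = 0.3010, θ = 17.52°; offset = 4.6·tan 17.52° = 1.452 m.
Layer 3: sin θ = 1.974·sin 11.4°/0.614 = 0.6355, θ = 39.45°; offset = 12.4·tan 39.45° = 10.205 m.
Summing the layer offsets gives 15.266 m.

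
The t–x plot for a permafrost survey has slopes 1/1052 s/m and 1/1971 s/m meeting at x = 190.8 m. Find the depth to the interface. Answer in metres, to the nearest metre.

h = (x_cross/2)·√((V₂−V₁)/(V₂+V₁)).
(V₂−V₁)/(V₂+V₁) = (1971−1052)/(1971+1052) = 0.3040; √ = 0.5514.
h = (190.8/2)·0.5514 = 52.60 m.

53 m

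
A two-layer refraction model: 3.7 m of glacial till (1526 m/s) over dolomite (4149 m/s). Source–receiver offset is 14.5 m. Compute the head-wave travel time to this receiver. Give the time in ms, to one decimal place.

θ_c = arcsin(V₁/V₂) = arcsin(1526/4149) = 21.58°, cos θ_c = 0.9299.
Intercept time tᵢ = 2h cos θ_c / V₁ = 2·3.7·0.9299/1526 = 0.00451 s.
t = x/V₂ + tᵢ = 14.5/4149 + 0.00451 = 0.00800 s.

8.0 ms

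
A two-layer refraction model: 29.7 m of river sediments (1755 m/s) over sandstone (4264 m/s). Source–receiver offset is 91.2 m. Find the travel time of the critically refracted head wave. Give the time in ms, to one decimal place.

θ_c = arcsin(V₁/V₂) = arcsin(1755/4264) = 24.30°, cos θ_c = 0.9114.
Intercept time tᵢ = 2h cos θ_c / V₁ = 2·29.7·0.9114/1755 = 0.03085 s.
t = x/V₂ + tᵢ = 91.2/4264 + 0.03085 = 0.05223 s.

52.2 ms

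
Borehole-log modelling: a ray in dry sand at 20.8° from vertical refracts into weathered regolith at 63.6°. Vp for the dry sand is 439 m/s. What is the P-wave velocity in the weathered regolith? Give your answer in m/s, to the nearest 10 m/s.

Snell's law: sin 20.8°/V₁ = sin 63.6°/V₂.
V₂ = V₁·sin 63.6°/sin 20.8° = 439 × 2.5224 = 1107.32 m/s.

1110 m/s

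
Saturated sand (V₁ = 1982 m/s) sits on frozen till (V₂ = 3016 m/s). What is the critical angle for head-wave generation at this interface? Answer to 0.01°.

41.08°

Critical incidence: sin θ_c = V₁/V₂ = 1982/3016 = 0.6572.
θ_c = arcsin 0.6572 = 41.08°.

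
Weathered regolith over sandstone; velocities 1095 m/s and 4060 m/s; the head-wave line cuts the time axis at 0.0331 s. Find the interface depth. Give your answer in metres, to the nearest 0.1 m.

h = tᵢ·V₁·V₂ / (2·√(V₂²−V₁²)).
√(V₂²−V₁²) = √(4060² − 1095²) = 3909.5 m/s.
h = 0.0331 s × 1095 × 4060 / (2 × 3909.5) = 18.82 m.

18.8 m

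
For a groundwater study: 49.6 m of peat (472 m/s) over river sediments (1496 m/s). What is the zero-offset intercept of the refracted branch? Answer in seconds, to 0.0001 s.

θ_c = arcsin(V₁/V₂) = arcsin(472/1496) = 18.39°; cos θ_c = 0.9489.
tᵢ = 2h·cos θ_c / V₁ = 2·49.6·0.9489 / 472 = 0.19943 s.

0.1994 s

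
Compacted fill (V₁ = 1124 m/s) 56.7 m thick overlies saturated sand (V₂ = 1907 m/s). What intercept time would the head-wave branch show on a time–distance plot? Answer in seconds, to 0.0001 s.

tᵢ = 2h·√(V₂²−V₁²)/(V₁V₂).
√(V₂²−V₁²) = √(1907²−1124²) = 1540.5 m/s.
tᵢ = 2·56.7·1540.5/(1124·1907) = 0.08150 s.

0.0815 s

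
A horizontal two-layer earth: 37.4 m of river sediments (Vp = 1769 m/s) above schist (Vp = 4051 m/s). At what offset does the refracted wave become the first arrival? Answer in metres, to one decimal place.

x_cross = 2h·√((V₂+V₁)/(V₂−V₁)).
(V₂+V₁)/(V₂−V₁) = (4051+1769)/(4051−1769) = 2.5504; √ = 1.5970.
x_cross = 2·37.4·1.5970 = 119.46 m.

119.5 m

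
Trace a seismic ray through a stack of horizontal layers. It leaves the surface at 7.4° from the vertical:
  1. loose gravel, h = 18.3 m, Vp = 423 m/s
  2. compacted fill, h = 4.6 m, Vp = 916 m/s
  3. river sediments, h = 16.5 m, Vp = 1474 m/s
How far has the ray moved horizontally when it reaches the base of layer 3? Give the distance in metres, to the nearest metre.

Apply Snell's law at each interface; in layer i the horizontal offset is hᵢ·tan θᵢ.
Layer 1: θ = 7.40°; offset = 18.3·tan 7.40° = 2.377 m.
Layer 2: sin θ = 916·sin 7.4°/423 = 0.2789, θ = 16.19°; offset = 4.6·tan 16.19° = 1.336 m.
Layer 3: sin θ = 1474·sin 7.4°/423 = 0.4488, θ = 26.67°; offset = 16.5·tan 26.67° = 8.287 m.
Total horizontal offset = 11.999 m.

12 m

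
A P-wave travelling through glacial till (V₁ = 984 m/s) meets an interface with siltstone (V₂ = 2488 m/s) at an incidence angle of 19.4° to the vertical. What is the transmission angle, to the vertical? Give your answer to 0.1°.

Snell's law: sin θ₂ = (V₂/V₁)·sin θ₁ = (2488/984)·sin 19.4° = 0.8399.
θ₂ = sin⁻¹(0.8399) = 57.12° (from vertical).

57.1°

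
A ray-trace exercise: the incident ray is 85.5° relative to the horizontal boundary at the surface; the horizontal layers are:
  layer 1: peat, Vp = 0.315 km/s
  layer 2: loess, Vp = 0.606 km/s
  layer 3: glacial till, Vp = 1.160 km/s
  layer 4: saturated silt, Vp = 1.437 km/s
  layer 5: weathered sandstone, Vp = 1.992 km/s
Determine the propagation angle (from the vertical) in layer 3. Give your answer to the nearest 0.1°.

From the normal: θ₁ = 90° − 85.5° = 4.5°.
Ray parameter p = sin 4.5° / 0.315 = 2.4908e-01 s/km.
sin θ_3 = p·V_3 = 2.4908e-01 × 1.160 = 0.2889.
θ_3 = arcsin 0.2889 = 16.79°.

16.8°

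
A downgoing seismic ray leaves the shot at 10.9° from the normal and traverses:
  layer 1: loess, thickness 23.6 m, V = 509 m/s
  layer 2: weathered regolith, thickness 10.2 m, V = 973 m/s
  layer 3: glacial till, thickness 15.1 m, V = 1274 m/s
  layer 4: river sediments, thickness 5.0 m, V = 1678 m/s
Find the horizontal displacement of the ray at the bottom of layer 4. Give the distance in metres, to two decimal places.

20.60 m

Ray parameter p = sin 10.9° / 509 m/s = 3.7150e-04 s/m.
Layer 1: θ = 10.90°; offset = 23.6·tan 10.90° = 4.5446 m.
Layer 2: sin θ = p·973 = 0.3615 → θ = 21.19°; offset = 10.2·tan 21.19° = 3.9544 m.
Layer 3: sin θ = p·1274 = 0.4733 → θ = 28.25°; offset = 15.1·tan 28.25° = 8.1130 m.
Layer 4: sin θ = p·1678 = 0.6234 → θ = 38.56°; offset = 5.0·tan 38.56° = 3.9863 m.
Total horizontal offset = 20.5983 m.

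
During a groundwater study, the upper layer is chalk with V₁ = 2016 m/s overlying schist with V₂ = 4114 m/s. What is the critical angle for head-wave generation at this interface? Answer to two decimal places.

29.34°

At critical incidence the refracted ray runs along the interface (θ₂ = 90°), so sin θ_c = V₁/V₂.
θ_c = arcsin(2016/4114) = arcsin 0.4900 = 29.34°.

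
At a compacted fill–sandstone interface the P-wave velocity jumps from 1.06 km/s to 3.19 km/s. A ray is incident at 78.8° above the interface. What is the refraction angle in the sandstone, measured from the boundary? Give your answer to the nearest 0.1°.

54.2°

Convert to the normal: θ₁ = 90° − 78.8° = 11.2°.
sin θ₁/V₁ = sin θ₂/V₂ ⇒ sin θ₂ = 3.19·sin 11.2°/1.06 = 3.19·0.1942/1.06 = 0.5845.
θ₂ = arcsin 0.5845 = 35.77° from the normal.
From the interface: 90° − 35.77° = 54.23°.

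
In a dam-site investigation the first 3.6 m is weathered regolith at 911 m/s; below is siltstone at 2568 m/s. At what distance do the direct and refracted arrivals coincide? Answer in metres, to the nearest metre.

θ_c = arcsin(911/2568) = 20.78°, so cos θ_c = 0.9350 and tᵢ = 2h cos θ_c/V₁ = 0.0074 s.
At crossover x/V₁ = x/V₂ + tᵢ ⇒ x = tᵢ/(1/V₁ − 1/V₂) = 0.00739/(1.0977e-03 − 3.8941e-04) = 10.43 m.

10 m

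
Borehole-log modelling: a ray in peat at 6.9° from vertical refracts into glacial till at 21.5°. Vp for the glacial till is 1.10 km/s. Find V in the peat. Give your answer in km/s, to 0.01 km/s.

0.36 km/s

Snell's law: sin 6.9°/V₁ = sin 21.5°/V₂.
V₁ = V₂·sin 6.9°/sin 21.5° = 1.10 × 0.3278 = 0.36 km/s.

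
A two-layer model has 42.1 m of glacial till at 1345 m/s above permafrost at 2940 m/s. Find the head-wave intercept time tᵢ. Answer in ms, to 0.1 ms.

55.7 ms

tᵢ = 2h·√(V₂²−V₁²)/(V₁V₂).
√(V₂²−V₁²) = √(2940²−1345²) = 2614.3 m/s.
tᵢ = 2·42.1·2614.3/(1345·2940) = 0.05567 s.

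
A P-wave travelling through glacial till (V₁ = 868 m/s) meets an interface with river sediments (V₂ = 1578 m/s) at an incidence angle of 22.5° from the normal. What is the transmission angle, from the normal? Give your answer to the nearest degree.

44°

sin θ₁/V₁ = sin θ₂/V₂ ⇒ sin θ₂ = 1578·sin 22.5°/868 = 1578·0.3827/868 = 0.6957.
θ₂ = arcsin 0.6957 = 44.08° from the normal.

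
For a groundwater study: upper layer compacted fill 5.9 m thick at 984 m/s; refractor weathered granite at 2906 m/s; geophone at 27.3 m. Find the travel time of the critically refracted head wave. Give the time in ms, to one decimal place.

θ_c = arcsin(V₁/V₂) = arcsin(984/2906) = 19.79°, cos θ_c = 0.9409.
Intercept time tᵢ = 2h cos θ_c / V₁ = 2·5.9·0.9409/984 = 0.01128 s.
t = x/V₂ + tᵢ = 27.3/2906 + 0.01128 = 0.02068 s.

20.7 ms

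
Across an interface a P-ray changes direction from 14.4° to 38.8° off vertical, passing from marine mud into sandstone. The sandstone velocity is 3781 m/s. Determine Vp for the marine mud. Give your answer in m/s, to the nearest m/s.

sin 14.4° = 0.2487; sin 38.8° = 0.6266.
V₁ = V₂·(sin θ₁/sin θ₂) = 3781·(0.2487/0.6266) = 1500.62 m/s.

1501 m/s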